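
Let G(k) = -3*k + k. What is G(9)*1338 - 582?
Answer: -24666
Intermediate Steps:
G(k) = -2*k
G(9)*1338 - 582 = -2*9*1338 - 582 = -18*1338 - 582 = -24084 - 582 = -24666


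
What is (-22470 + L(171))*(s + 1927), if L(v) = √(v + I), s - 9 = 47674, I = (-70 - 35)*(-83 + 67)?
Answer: -1114736700 + 49610*√1851 ≈ -1.1126e+9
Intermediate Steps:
I = 1680 (I = -105*(-16) = 1680)
s = 47683 (s = 9 + 47674 = 47683)
L(v) = √(1680 + v) (L(v) = √(v + 1680) = √(1680 + v))
(-22470 + L(171))*(s + 1927) = (-22470 + √(1680 + 171))*(47683 + 1927) = (-22470 + √1851)*49610 = -1114736700 + 49610*√1851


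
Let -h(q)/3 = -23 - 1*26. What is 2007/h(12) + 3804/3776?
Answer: 678135/46256 ≈ 14.660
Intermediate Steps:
h(q) = 147 (h(q) = -3*(-23 - 1*26) = -3*(-23 - 26) = -3*(-49) = 147)
2007/h(12) + 3804/3776 = 2007/147 + 3804/3776 = 2007*(1/147) + 3804*(1/3776) = 669/49 + 951/944 = 678135/46256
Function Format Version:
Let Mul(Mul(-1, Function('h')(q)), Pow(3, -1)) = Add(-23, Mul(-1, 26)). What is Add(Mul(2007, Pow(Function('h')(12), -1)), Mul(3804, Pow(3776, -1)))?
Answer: Rational(678135, 46256) ≈ 14.660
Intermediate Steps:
Function('h')(q) = 147 (Function('h')(q) = Mul(-3, Add(-23, Mul(-1, 26))) = Mul(-3, Add(-23, -26)) = Mul(-3, -49) = 147)
Add(Mul(2007, Pow(Function('h')(12), -1)), Mul(3804, Pow(3776, -1))) = Add(Mul(2007, Pow(147, -1)), Mul(3804, Pow(3776, -1))) = Add(Mul(2007, Rational(1, 147)), Mul(3804, Rational(1, 3776))) = Add(Rational(669, 49), Rational(951, 944)) = Rational(678135, 46256)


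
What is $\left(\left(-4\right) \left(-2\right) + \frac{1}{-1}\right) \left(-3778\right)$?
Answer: $-26446$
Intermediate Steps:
$\left(\left(-4\right) \left(-2\right) + \frac{1}{-1}\right) \left(-3778\right) = \left(8 - 1\right) \left(-3778\right) = 7 \left(-3778\right) = -26446$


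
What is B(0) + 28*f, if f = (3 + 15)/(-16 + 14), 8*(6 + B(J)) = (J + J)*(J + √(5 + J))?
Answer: -258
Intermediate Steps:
B(J) = -6 + J*(J + √(5 + J))/4 (B(J) = -6 + ((J + J)*(J + √(5 + J)))/8 = -6 + ((2*J)*(J + √(5 + J)))/8 = -6 + (2*J*(J + √(5 + J)))/8 = -6 + J*(J + √(5 + J))/4)
f = -9 (f = 18/(-2) = 18*(-½) = -9)
B(0) + 28*f = (-6 + (¼)*0² + (¼)*0*√(5 + 0)) + 28*(-9) = (-6 + (¼)*0 + (¼)*0*√5) - 252 = (-6 + 0 + 0) - 252 = -6 - 252 = -258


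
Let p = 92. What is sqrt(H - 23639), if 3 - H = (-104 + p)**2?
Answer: 2*I*sqrt(5945) ≈ 154.21*I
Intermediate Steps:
H = -141 (H = 3 - (-104 + 92)**2 = 3 - 1*(-12)**2 = 3 - 1*144 = 3 - 144 = -141)
sqrt(H - 23639) = sqrt(-141 - 23639) = sqrt(-23780) = 2*I*sqrt(5945)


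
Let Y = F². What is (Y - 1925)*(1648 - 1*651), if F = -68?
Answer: 2690903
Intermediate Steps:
Y = 4624 (Y = (-68)² = 4624)
(Y - 1925)*(1648 - 1*651) = (4624 - 1925)*(1648 - 1*651) = 2699*(1648 - 651) = 2699*997 = 2690903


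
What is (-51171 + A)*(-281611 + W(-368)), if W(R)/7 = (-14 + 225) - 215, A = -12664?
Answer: 17978425565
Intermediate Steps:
W(R) = -28 (W(R) = 7*((-14 + 225) - 215) = 7*(211 - 215) = 7*(-4) = -28)
(-51171 + A)*(-281611 + W(-368)) = (-51171 - 12664)*(-281611 - 28) = -63835*(-281639) = 17978425565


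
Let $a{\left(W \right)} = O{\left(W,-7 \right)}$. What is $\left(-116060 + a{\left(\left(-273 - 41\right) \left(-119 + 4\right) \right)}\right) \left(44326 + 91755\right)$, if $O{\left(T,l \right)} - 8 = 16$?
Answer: $-15790294916$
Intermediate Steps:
$O{\left(T,l \right)} = 24$ ($O{\left(T,l \right)} = 8 + 16 = 24$)
$a{\left(W \right)} = 24$
$\left(-116060 + a{\left(\left(-273 - 41\right) \left(-119 + 4\right) \right)}\right) \left(44326 + 91755\right) = \left(-116060 + 24\right) \left(44326 + 91755\right) = \left(-116036\right) 136081 = -15790294916$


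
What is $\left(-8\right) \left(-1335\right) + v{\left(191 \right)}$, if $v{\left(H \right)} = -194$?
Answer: $10486$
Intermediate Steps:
$\left(-8\right) \left(-1335\right) + v{\left(191 \right)} = \left(-8\right) \left(-1335\right) - 194 = 10680 - 194 = 10486$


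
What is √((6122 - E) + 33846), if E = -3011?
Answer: √42979 ≈ 207.31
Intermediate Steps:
√((6122 - E) + 33846) = √((6122 - 1*(-3011)) + 33846) = √((6122 + 3011) + 33846) = √(9133 + 33846) = √42979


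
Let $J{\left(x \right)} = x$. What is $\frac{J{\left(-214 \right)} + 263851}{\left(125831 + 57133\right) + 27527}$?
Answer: $\frac{263637}{210491} \approx 1.2525$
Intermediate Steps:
$\frac{J{\left(-214 \right)} + 263851}{\left(125831 + 57133\right) + 27527} = \frac{-214 + 263851}{\left(125831 + 57133\right) + 27527} = \frac{263637}{182964 + 27527} = \frac{263637}{210491}$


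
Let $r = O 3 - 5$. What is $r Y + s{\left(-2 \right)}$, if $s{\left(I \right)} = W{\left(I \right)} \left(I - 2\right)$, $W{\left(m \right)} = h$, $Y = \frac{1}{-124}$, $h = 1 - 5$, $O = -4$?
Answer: $\frac{2001}{124} \approx 16.137$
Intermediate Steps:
$h = -4$ ($h = 1 - 5 = -4$)
$Y = - \frac{1}{124} \approx -0.0080645$
$W{\left(m \right)} = -4$
$s{\left(I \right)} = 8 - 4 I$ ($s{\left(I \right)} = - 4 \left(I - 2\right) = - 4 \left(-2 + I\right) = 8 - 4 I$)
$r = -17$ ($r = \left(-4\right) 3 - 5 = -12 - 5 = -17$)
$r Y + s{\left(-2 \right)} = \left(-17\right) \left(- \frac{1}{124}\right) + \left(8 - -8\right) = \frac{17}{124} + \left(8 + 8\right) = \frac{17}{124} + 16 = \frac{2001}{124}$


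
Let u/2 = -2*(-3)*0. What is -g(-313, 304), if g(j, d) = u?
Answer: 0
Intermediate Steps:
u = 0 (u = 2*(-2*(-3)*0) = 2*(6*0) = 2*0 = 0)
g(j, d) = 0
-g(-313, 304) = -1*0 = 0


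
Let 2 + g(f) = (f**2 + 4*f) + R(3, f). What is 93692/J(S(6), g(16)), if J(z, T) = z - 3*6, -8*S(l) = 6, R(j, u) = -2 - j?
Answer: -374768/75 ≈ -4996.9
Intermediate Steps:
S(l) = -3/4 (S(l) = -1/8*6 = -3/4)
g(f) = -7 + f**2 + 4*f (g(f) = -2 + ((f**2 + 4*f) + (-2 - 1*3)) = -2 + ((f**2 + 4*f) + (-2 - 3)) = -2 + ((f**2 + 4*f) - 5) = -2 + (-5 + f**2 + 4*f) = -7 + f**2 + 4*f)
J(z, T) = -18 + z (J(z, T) = z - 18 = -18 + z)
93692/J(S(6), g(16)) = 93692/(-18 - 3/4) = 93692/(-75/4) = 93692*(-4/75) = -374768/75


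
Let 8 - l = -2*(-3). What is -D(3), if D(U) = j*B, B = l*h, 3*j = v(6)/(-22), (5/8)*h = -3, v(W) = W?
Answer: -48/55 ≈ -0.87273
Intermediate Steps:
h = -24/5 (h = (8/5)*(-3) = -24/5 ≈ -4.8000)
j = -1/11 (j = (6/(-22))/3 = (6*(-1/22))/3 = (⅓)*(-3/11) = -1/11 ≈ -0.090909)
l = 2 (l = 8 - (-2)*(-3) = 8 - 1*6 = 8 - 6 = 2)
B = -48/5 (B = 2*(-24/5) = -48/5 ≈ -9.6000)
D(U) = 48/55 (D(U) = -1/11*(-48/5) = 48/55)
-D(3) = -1*48/55 = -48/55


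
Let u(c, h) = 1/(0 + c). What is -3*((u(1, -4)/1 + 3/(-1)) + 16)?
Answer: -42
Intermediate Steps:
u(c, h) = 1/c
-3*((u(1, -4)/1 + 3/(-1)) + 16) = -3*((1/(1*1) + 3/(-1)) + 16) = -3*((1*1 + 3*(-1)) + 16) = -3*((1 - 3) + 16) = -3*(-2 + 16) = -3*14 = -42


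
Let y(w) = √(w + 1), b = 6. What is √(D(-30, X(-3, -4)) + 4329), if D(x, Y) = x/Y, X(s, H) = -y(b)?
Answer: √(212121 + 210*√7)/7 ≈ 65.881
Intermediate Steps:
y(w) = √(1 + w)
X(s, H) = -√7 (X(s, H) = -√(1 + 6) = -√7)
√(D(-30, X(-3, -4)) + 4329) = √(-30*(-√7/7) + 4329) = √(-(-30)*√7/7 + 4329) = √(30*√7/7 + 4329) = √(4329 + 30*√7/7)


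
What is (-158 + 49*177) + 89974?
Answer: 98489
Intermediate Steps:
(-158 + 49*177) + 89974 = (-158 + 8673) + 89974 = 8515 + 89974 = 98489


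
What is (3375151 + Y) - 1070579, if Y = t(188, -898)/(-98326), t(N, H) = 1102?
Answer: 113299672685/49163 ≈ 2.3046e+6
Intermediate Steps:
Y = -551/49163 (Y = 1102/(-98326) = 1102*(-1/98326) = -551/49163 ≈ -0.011208)
(3375151 + Y) - 1070579 = (3375151 - 551/49163) - 1070579 = 165932548062/49163 - 1070579 = 113299672685/49163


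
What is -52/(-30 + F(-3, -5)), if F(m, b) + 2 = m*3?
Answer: 52/41 ≈ 1.2683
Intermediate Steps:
F(m, b) = -2 + 3*m (F(m, b) = -2 + m*3 = -2 + 3*m)
-52/(-30 + F(-3, -5)) = -52/(-30 + (-2 + 3*(-3))) = -52/(-30 + (-2 - 9)) = -52/(-30 - 11) = -52/(-41) = -1/41*(-52) = 52/41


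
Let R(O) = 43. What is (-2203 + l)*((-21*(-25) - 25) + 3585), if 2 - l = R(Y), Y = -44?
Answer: -9166740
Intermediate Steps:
l = -41 (l = 2 - 1*43 = 2 - 43 = -41)
(-2203 + l)*((-21*(-25) - 25) + 3585) = (-2203 - 41)*((-21*(-25) - 25) + 3585) = -2244*((525 - 25) + 3585) = -2244*(500 + 3585) = -2244*4085 = -9166740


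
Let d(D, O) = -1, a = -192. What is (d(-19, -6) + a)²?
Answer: 37249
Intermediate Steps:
(d(-19, -6) + a)² = (-1 - 192)² = (-193)² = 37249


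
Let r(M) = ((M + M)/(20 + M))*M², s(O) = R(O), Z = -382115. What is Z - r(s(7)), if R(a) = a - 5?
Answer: -4203273/11 ≈ -3.8212e+5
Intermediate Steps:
R(a) = -5 + a
s(O) = -5 + O
r(M) = 2*M³/(20 + M) (r(M) = ((2*M)/(20 + M))*M² = (2*M/(20 + M))*M² = 2*M³/(20 + M))
Z - r(s(7)) = -382115 - 2*(-5 + 7)³/(20 + (-5 + 7)) = -382115 - 2*2³/(20 + 2) = -382115 - 2*8/22 = -382115 - 1*8/11 = -382115 - 8/11 = -4203273/11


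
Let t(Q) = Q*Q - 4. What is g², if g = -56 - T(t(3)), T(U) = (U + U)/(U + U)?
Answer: 3249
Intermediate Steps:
t(Q) = -4 + Q² (t(Q) = Q² - 4 = -4 + Q²)
T(U) = 1 (T(U) = (2*U)/((2*U)) = (2*U)*(1/(2*U)) = 1)
g = -57 (g = -56 - 1*1 = -56 - 1 = -57)
g² = (-57)² = 3249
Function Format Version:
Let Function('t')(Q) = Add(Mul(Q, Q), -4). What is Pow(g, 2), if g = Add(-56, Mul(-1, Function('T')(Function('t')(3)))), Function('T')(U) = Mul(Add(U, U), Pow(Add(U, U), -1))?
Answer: 3249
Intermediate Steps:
Function('t')(Q) = Add(-4, Pow(Q, 2)) (Function('t')(Q) = Add(Pow(Q, 2), -4) = Add(-4, Pow(Q, 2)))
Function('T')(U) = 1 (Function('T')(U) = Mul(Mul(2, U), Pow(Mul(2, U), -1)) = Mul(Mul(2, U), Mul(Rational(1, 2), Pow(U, -1))) = 1)
g = -57 (g = Add(-56, Mul(-1, 1)) = Add(-56, -1) = -57)
Pow(g, 2) = Pow(-57, 2) = 3249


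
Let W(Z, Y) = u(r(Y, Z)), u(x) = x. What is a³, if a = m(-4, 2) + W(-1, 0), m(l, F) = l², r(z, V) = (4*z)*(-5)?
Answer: 4096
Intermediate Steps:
r(z, V) = -20*z
W(Z, Y) = -20*Y
a = 16 (a = (-4)² - 20*0 = 16 + 0 = 16)
a³ = 16³ = 4096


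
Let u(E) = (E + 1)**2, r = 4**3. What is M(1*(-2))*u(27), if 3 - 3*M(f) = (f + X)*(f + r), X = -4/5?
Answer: 692272/15 ≈ 46151.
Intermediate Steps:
r = 64
u(E) = (1 + E)**2
X = -4/5 (X = -4*1/5 = -4/5 ≈ -0.80000)
M(f) = 1 - (64 + f)*(-4/5 + f)/3 (M(f) = 1 - (f - 4/5)*(f + 64)/3 = 1 - (-4/5 + f)*(64 + f)/3 = 1 - (64 + f)*(-4/5 + f)/3)
M(1*(-2))*u(27) = (271/15 - 316*(-2)/15 - (1*(-2))**2/3)*(1 + 27)**2 = (271/15 - 316/15*(-2) - 1/3*(-2)**2)*28**2 = (271/15 + 632/15 - 1/3*4)*784 = (271/15 + 632/15 - 4/3)*784 = (883/15)*784 = 692272/15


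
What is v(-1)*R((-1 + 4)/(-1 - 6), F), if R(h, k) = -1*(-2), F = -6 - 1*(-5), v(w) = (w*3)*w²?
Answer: -6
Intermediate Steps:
v(w) = 3*w³ (v(w) = (3*w)*w² = 3*w³)
F = -1 (F = -6 + 5 = -1)
R(h, k) = 2
v(-1)*R((-1 + 4)/(-1 - 6), F) = (3*(-1)³)*2 = (3*(-1))*2 = -3*2 = -6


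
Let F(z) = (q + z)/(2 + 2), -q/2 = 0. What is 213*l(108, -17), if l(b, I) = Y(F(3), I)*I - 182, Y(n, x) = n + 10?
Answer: -310767/4 ≈ -77692.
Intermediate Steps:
q = 0 (q = -2*0 = 0)
F(z) = z/4 (F(z) = (0 + z)/(2 + 2) = z/4)
Y(n, x) = 10 + n
l(b, I) = -182 + 43*I/4 (l(b, I) = (10 + (¼)*3)*I - 182 = (10 + ¾)*I - 182 = 43*I/4 - 182 = -182 + 43*I/4)
213*l(108, -17) = 213*(-182 + (43/4)*(-17)) = 213*(-182 - 731/4) = 213*(-1459/4) = -310767/4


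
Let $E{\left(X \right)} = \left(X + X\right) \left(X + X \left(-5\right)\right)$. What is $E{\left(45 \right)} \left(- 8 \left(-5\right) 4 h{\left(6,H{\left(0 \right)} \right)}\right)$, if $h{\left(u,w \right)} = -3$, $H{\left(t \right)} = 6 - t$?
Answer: $7776000$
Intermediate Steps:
$E{\left(X \right)} = - 8 X^{2}$ ($E{\left(X \right)} = 2 X \left(X - 5 X\right) = 2 X \left(- 4 X\right) = - 8 X^{2}$)
$E{\left(45 \right)} \left(- 8 \left(-5\right) 4 h{\left(6,H{\left(0 \right)} \right)}\right) = - 8 \cdot 45^{2} \left(- 8 \left(-5\right) 4 \left(-3\right)\right) = \left(-8\right) 2025 \left(- 8 \left(\left(-20\right) \left(-3\right)\right)\right) = - 16200 \left(\left(-8\right) 60\right) = \left(-16200\right) \left(-480\right) = 7776000$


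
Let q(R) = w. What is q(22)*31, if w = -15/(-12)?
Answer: 155/4 ≈ 38.750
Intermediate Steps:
w = 5/4 (w = -15*(-1/12) = 5/4 ≈ 1.2500)
q(R) = 5/4
q(22)*31 = (5/4)*31 = 155/4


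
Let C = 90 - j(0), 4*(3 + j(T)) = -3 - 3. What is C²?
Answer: 35721/4 ≈ 8930.3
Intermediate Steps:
j(T) = -9/2 (j(T) = -3 + (-3 - 3)/4 = -3 + (¼)*(-6) = -3 - 3/2 = -9/2)
C = 189/2 (C = 90 - 1*(-9/2) = 90 + 9/2 = 189/2 ≈ 94.500)
C² = (189/2)² = 35721/4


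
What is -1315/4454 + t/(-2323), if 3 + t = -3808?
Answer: 13919449/10346642 ≈ 1.3453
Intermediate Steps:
t = -3811 (t = -3 - 3808 = -3811)
-1315/4454 + t/(-2323) = -1315/4454 - 3811/(-2323) = -1315*1/4454 - 3811*(-1/2323) = -1315/4454 + 3811/2323 = 13919449/10346642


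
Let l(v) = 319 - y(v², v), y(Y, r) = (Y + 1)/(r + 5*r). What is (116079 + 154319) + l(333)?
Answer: 270390838/999 ≈ 2.7066e+5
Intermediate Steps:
y(Y, r) = (1 + Y)/(6*r) (y(Y, r) = (1 + Y)/((6*r)) = (1 + Y)*(1/(6*r)) = (1 + Y)/(6*r))
l(v) = 319 - (1 + v²)/(6*v)
(116079 + 154319) + l(333) = (116079 + 154319) + (319 - ⅙*333 - ⅙/333) = 270398 + (319 - 111/2 - ⅙*1/333) = 270398 + (319 - 111/2 - 1/1998) = 270398 + 263236/999 = 270390838/999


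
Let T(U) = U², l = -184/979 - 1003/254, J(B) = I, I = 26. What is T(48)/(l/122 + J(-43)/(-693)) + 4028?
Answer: -3853639924636/136512631 ≈ -28229.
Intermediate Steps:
J(B) = 26
l = -1028673/248666 (l = -184*1/979 - 1003*1/254 = -184/979 - 1003/254 = -1028673/248666 ≈ -4.1368)
T(48)/(l/122 + J(-43)/(-693)) + 4028 = 48²/(-1028673/248666/122 + 26/(-693)) + 4028 = 2304/(-1028673/248666*1/122 + 26*(-1/693)) + 4028 = 2304/(-1028673/30337252 - 26/693) + 4028 = 2304/(-136512631/1911246876) + 4028 = 2304*(-1911246876/136512631) + 4028 = -4403512802304/136512631 + 4028 = -3853639924636/136512631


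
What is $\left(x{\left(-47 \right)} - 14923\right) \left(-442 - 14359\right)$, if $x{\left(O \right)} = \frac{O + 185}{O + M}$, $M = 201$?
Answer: $\frac{17006378602}{77} \approx 2.2086 \cdot 10^{8}$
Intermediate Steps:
$x{\left(O \right)} = \frac{185 + O}{201 + O}$ ($x{\left(O \right)} = \frac{O + 185}{O + 201} = \frac{185 + O}{201 + O}$)
$\left(x{\left(-47 \right)} - 14923\right) \left(-442 - 14359\right) = \left(\frac{185 - 47}{201 - 47} - 14923\right) \left(-442 - 14359\right) = \left(\frac{1}{154} \cdot 138 - 14923\right) \left(-14801\right) = \left(\frac{69}{77} - 14923\right) \left(-14801\right) = \left(- \frac{1149002}{77}\right) \left(-14801\right) = \frac{17006378602}{77}$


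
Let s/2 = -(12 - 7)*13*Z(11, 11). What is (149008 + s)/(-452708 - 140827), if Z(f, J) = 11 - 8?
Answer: -148618/593535 ≈ -0.25039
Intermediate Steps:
Z(f, J) = 3
s = -390 (s = 2*(-(12 - 7)*13*3) = 2*(-5*13*3) = 2*(-65*3) = 2*(-1*195) = 2*(-195) = -390)
(149008 + s)/(-452708 - 140827) = (149008 - 390)/(-452708 - 140827) = 148618/(-593535) = 148618*(-1/593535) = -148618/593535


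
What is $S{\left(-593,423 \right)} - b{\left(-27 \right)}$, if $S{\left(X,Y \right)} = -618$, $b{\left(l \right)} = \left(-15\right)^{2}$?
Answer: $-843$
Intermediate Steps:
$b{\left(l \right)} = 225$
$S{\left(-593,423 \right)} - b{\left(-27 \right)} = -618 - 225 = -843$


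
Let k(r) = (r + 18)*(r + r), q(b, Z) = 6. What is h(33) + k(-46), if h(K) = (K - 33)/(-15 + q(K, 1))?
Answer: 2576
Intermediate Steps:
k(r) = 2*r*(18 + r) (k(r) = (18 + r)*(2*r) = 2*r*(18 + r))
h(K) = 11/3 - K/9 (h(K) = (K - 33)/(-15 + 6) = (-33 + K)/(-9) = (-33 + K)*(-⅑) = 11/3 - K/9)
h(33) + k(-46) = (11/3 - ⅑*33) + 2*(-46)*(18 - 46) = (11/3 - 11/3) + 2*(-46)*(-28) = 0 + 2576 = 2576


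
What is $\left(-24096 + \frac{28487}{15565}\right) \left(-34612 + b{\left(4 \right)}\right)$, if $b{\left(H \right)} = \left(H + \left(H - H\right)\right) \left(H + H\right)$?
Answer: $\frac{2593678107748}{3113} \approx 8.3318 \cdot 10^{8}$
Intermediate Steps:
$b{\left(H \right)} = 2 H^{2}$ ($b{\left(H \right)} = \left(H + 0\right) 2 H = H 2 H = 2 H^{2}$)
$\left(-24096 + \frac{28487}{15565}\right) \left(-34612 + b{\left(4 \right)}\right) = \left(-24096 + \frac{28487}{15565}\right) \left(-34612 + 2 \cdot 4^{2}\right) = \left(-24096 + 28487 \cdot \frac{1}{15565}\right) \left(-34612 + 2 \cdot 16\right) = \left(-24096 + \frac{28487}{15565}\right) \left(-34612 + 32\right) = \left(- \frac{375025753}{15565}\right) \left(-34580\right) = \frac{2593678107748}{3113}$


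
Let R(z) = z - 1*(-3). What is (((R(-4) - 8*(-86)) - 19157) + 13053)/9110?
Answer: -5417/9110 ≈ -0.59462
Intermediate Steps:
R(z) = 3 + z (R(z) = z + 3 = 3 + z)
(((R(-4) - 8*(-86)) - 19157) + 13053)/9110 = ((((3 - 4) - 8*(-86)) - 19157) + 13053)/9110 = (((-1 + 688) - 19157) + 13053)*(1/9110) = ((687 - 19157) + 13053)*(1/9110) = (-18470 + 13053)*(1/9110) = -5417*1/9110 = -5417/9110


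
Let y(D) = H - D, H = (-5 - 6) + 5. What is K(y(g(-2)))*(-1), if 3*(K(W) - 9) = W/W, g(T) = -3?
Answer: -28/3 ≈ -9.3333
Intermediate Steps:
H = -6 (H = -11 + 5 = -6)
y(D) = -6 - D
K(W) = 28/3 (K(W) = 9 + (W/W)/3 = 9 + (1/3)*1 = 9 + 1/3 = 28/3)
K(y(g(-2)))*(-1) = (28/3)*(-1) = -28/3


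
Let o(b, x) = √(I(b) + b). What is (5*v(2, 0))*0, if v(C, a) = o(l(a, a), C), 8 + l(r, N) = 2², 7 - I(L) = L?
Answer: 0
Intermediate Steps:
I(L) = 7 - L
l(r, N) = -4 (l(r, N) = -8 + 2² = -8 + 4 = -4)
o(b, x) = √7 (o(b, x) = √((7 - b) + b) = √7)
v(C, a) = √7
(5*v(2, 0))*0 = (5*√7)*0 = 0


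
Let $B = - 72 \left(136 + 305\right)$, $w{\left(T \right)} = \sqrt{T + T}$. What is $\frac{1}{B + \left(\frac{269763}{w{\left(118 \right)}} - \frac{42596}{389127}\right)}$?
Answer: $- \frac{1134664109128513200}{25008844170208168216199} - \frac{81694930953970854 \sqrt{59}}{25008844170208168216199} \approx -7.0462 \cdot 10^{-5}$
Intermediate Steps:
$w{\left(T \right)} = \sqrt{2} \sqrt{T}$ ($w{\left(T \right)} = \sqrt{2 T} = \sqrt{2} \sqrt{T}$)
$B = -31752$ ($B = \left(-72\right) 441 = -31752$)
$\frac{1}{B + \left(\frac{269763}{w{\left(118 \right)}} - \frac{42596}{389127}\right)} = \frac{1}{-31752 + \left(\frac{269763}{\sqrt{2} \sqrt{118}} - \frac{42596}{389127}\right)} = \frac{1}{-31752 + \left(\frac{269763}{2 \sqrt{59}} - \frac{42596}{389127}\right)} = \frac{1}{-31752 - \left(\frac{42596}{389127} - 269763 \frac{\sqrt{59}}{118}\right)} = \frac{1}{-31752 - \left(\frac{42596}{389127} - \frac{269763 \sqrt{59}}{118}\right)} = \frac{1}{- \frac{12355603100}{389127} + \frac{269763 \sqrt{59}}{118}}$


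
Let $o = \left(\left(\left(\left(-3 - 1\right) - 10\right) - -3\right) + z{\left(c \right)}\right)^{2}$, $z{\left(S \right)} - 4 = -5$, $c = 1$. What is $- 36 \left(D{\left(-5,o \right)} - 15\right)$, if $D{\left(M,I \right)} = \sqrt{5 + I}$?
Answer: $540 - 36 \sqrt{149} \approx 100.56$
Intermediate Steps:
$z{\left(S \right)} = -1$ ($z{\left(S \right)} = 4 - 5 = -1$)
$o = 144$ ($o = \left(\left(\left(\left(-3 - 1\right) - 10\right) - -3\right) - 1\right)^{2} = \left(\left(\left(-4 - 10\right) + 3\right) - 1\right)^{2} = \left(\left(-14 + 3\right) - 1\right)^{2} = \left(-11 - 1\right)^{2} = \left(-12\right)^{2} = 144$)
$- 36 \left(D{\left(-5,o \right)} - 15\right) = - 36 \left(\sqrt{5 + 144} - 15\right) = - 36 \left(\sqrt{149} - 15\right) = - 36 \left(-15 + \sqrt{149}\right) = 540 - 36 \sqrt{149}$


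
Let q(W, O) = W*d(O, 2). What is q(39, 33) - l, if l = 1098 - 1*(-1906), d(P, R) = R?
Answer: -2926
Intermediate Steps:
q(W, O) = 2*W (q(W, O) = W*2 = 2*W)
l = 3004 (l = 1098 + 1906 = 3004)
q(39, 33) - l = 2*39 - 1*3004 = 78 - 3004 = -2926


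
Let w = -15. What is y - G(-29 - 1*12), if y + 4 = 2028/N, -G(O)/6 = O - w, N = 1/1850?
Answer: 3751640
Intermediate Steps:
N = 1/1850 ≈ 0.00054054
G(O) = -90 - 6*O (G(O) = -6*(O - 1*(-15)) = -6*(O + 15) = -6*(15 + O) = -90 - 6*O)
y = 3751796 (y = -4 + 2028/(1/1850) = -4 + 2028*1850 = -4 + 3751800 = 3751796)
y - G(-29 - 1*12) = 3751796 - (-90 - 6*(-29 - 1*12)) = 3751796 - (-90 - 6*(-29 - 12)) = 3751796 - (-90 - 6*(-41)) = 3751796 - (-90 + 246) = 3751796 - 1*156 = 3751796 - 156 = 3751640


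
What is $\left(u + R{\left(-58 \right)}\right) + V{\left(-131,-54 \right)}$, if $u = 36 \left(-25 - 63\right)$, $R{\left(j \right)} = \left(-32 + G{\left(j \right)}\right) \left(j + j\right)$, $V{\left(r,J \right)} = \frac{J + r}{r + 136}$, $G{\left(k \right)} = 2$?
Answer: $275$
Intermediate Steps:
$V{\left(r,J \right)} = \frac{J + r}{136 + r}$
$R{\left(j \right)} = - 60 j$ ($R{\left(j \right)} = \left(-32 + 2\right) \left(j + j\right) = - 30 \cdot 2 j = - 60 j$)
$u = -3168$ ($u = 36 \left(-88\right) = -3168$)
$\left(u + R{\left(-58 \right)}\right) + V{\left(-131,-54 \right)} = \left(-3168 - -3480\right) + \frac{-54 - 131}{136 - 131} = \left(-3168 + 3480\right) + \frac{1}{5} \left(-185\right) = 312 + \frac{1}{5} \left(-185\right) = 312 - 37 = 275$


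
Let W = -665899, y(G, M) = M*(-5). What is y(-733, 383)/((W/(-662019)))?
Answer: -1267766385/665899 ≈ -1903.8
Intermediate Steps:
y(G, M) = -5*M
y(-733, 383)/((W/(-662019))) = (-5*383)/((-665899/(-662019))) = -1915/((-665899*(-1/662019))) = -1915/665899/662019 = -1915*662019/665899 = -1267766385/665899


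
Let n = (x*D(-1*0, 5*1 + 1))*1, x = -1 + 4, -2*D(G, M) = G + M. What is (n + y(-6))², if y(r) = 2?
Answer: 49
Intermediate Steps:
D(G, M) = -G/2 - M/2 (D(G, M) = -(G + M)/2 = -G/2 - M/2)
x = 3
n = -9 (n = (3*(-(-1)*0/2 - (5*1 + 1)/2))*1 = (3*(-½*0 - (5 + 1)/2))*1 = (3*(0 - ½*6))*1 = (3*(0 - 3))*1 = (3*(-3))*1 = -9*1 = -9)
(n + y(-6))² = (-9 + 2)² = (-7)² = 49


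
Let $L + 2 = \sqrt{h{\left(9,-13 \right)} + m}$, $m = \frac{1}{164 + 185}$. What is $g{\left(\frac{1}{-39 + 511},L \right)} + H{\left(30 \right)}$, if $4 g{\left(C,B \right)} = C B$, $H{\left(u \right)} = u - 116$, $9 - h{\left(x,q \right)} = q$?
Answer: $- \frac{81185}{944} + \frac{\sqrt{2679971}}{658912} \approx -85.999$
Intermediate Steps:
$m = \frac{1}{349} \approx 0.0028653$
$h{\left(x,q \right)} = 9 - q$
$H{\left(u \right)} = -116 + u$
$L = -2 + \frac{\sqrt{2679971}}{349}$ ($L = -2 + \sqrt{\left(9 - -13\right) + \frac{1}{349}} = -2 + \sqrt{\left(9 + 13\right) + \frac{1}{349}} = -2 + \sqrt{22 + \frac{1}{349}} = -2 + \sqrt{\frac{7679}{349}} = -2 + \frac{\sqrt{2679971}}{349} \approx 2.6907$)
$g{\left(C,B \right)} = \frac{B C}{4}$ ($g{\left(C,B \right)} = \frac{C B}{4} = \frac{B C}{4}$)
$g{\left(\frac{1}{-39 + 511},L \right)} + H{\left(30 \right)} = \frac{-2 + \frac{\sqrt{2679971}}{349}}{4 \left(-39 + 511\right)} + \left(-116 + 30\right) = \frac{-2 + \frac{\sqrt{2679971}}{349}}{4 \cdot 472} - 86 = \frac{1}{4} \left(-2 + \frac{\sqrt{2679971}}{349}\right) \frac{1}{472} - 86 = \left(- \frac{1}{944} + \frac{\sqrt{2679971}}{658912}\right) - 86 = - \frac{81185}{944} + \frac{\sqrt{2679971}}{658912}$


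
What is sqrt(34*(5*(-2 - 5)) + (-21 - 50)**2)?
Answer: sqrt(3851) ≈ 62.056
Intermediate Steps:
sqrt(34*(5*(-2 - 5)) + (-21 - 50)**2) = sqrt(34*(5*(-7)) + (-71)**2) = sqrt(34*(-35) + 5041) = sqrt(-1190 + 5041) = sqrt(3851)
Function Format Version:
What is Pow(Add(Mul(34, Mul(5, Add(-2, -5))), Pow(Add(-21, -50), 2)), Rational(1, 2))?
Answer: Pow(3851, Rational(1, 2)) ≈ 62.056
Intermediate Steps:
Pow(Add(Mul(34, Mul(5, Add(-2, -5))), Pow(Add(-21, -50), 2)), Rational(1, 2)) = Pow(Add(Mul(34, Mul(5, -7)), Pow(-71, 2)), Rational(1, 2)) = Pow(Add(Mul(34, -35), 5041), Rational(1, 2)) = Pow(Add(-1190, 5041), Rational(1, 2)) = Pow(3851, Rational(1, 2))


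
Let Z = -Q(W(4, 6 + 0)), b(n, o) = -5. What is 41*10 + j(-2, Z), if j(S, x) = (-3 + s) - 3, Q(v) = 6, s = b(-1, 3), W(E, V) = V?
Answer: 399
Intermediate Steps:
s = -5
Z = -6 (Z = -1*6 = -6)
j(S, x) = -11 (j(S, x) = (-3 - 5) - 3 = -8 - 3 = -11)
41*10 + j(-2, Z) = 41*10 - 11 = 410 - 11 = 399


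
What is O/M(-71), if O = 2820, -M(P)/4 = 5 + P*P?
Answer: -235/1682 ≈ -0.13971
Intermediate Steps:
M(P) = -20 - 4*P² (M(P) = -4*(5 + P*P) = -4*(5 + P²) = -20 - 4*P²)
O/M(-71) = 2820/(-20 - 4*(-71)²) = 2820/(-20 - 4*5041) = 2820/(-20 - 20164) = 2820/(-20184) = 2820*(-1/20184) = -235/1682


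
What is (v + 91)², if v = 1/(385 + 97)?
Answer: 1923962769/232324 ≈ 8281.4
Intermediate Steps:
v = 1/482 ≈ 0.0020747
(v + 91)² = (1/482 + 91)² = (43863/482)² = 1923962769/232324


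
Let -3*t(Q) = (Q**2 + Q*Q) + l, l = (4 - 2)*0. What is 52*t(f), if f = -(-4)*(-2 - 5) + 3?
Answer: -65000/3 ≈ -21667.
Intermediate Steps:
l = 0 (l = 2*0 = 0)
f = -25 (f = -(-4)*(-7) + 3 = -2*14 + 3 = -28 + 3 = -25)
t(Q) = -2*Q**2/3 (t(Q) = -((Q**2 + Q*Q) + 0)/3 = -((Q**2 + Q**2) + 0)/3 = -(2*Q**2 + 0)/3 = -2*Q**2/3)
52*t(f) = 52*(-2/3*(-25)**2) = 52*(-2/3*625) = 52*(-1250/3) = -65000/3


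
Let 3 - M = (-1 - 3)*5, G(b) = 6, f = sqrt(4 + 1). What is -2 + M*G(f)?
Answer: 136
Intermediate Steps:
f = sqrt(5) ≈ 2.2361
M = 23 (M = 3 - (-1 - 3)*5 = 3 - (-4)*5 = 3 - 1*(-20) = 3 + 20 = 23)
-2 + M*G(f) = -2 + 23*6 = -2 + 138 = 136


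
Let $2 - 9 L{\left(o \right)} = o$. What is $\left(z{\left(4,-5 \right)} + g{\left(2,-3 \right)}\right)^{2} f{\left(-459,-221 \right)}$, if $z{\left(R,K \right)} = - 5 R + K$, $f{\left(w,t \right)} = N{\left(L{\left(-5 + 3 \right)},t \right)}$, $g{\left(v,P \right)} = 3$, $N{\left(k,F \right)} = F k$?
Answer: $- \frac{427856}{9} \approx -47540.0$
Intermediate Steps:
$L{\left(o \right)} = \frac{2}{9} - \frac{o}{9}$
$f{\left(w,t \right)} = \frac{4 t}{9}$ ($f{\left(w,t \right)} = t \left(\frac{2}{9} - \frac{-5 + 3}{9}\right) = t \left(\frac{2}{9} - - \frac{2}{9}\right) = t \left(\frac{2}{9} + \frac{2}{9}\right) = t \frac{4}{9} = \frac{4 t}{9}$)
$z{\left(R,K \right)} = K - 5 R$
$\left(z{\left(4,-5 \right)} + g{\left(2,-3 \right)}\right)^{2} f{\left(-459,-221 \right)} = \left(\left(-5 - 20\right) + 3\right)^{2} \cdot \frac{4}{9} \left(-221\right) = \left(\left(-5 - 20\right) + 3\right)^{2} \left(- \frac{884}{9}\right) = \left(-25 + 3\right)^{2} \left(- \frac{884}{9}\right) = \left(-22\right)^{2} \left(- \frac{884}{9}\right) = 484 \left(- \frac{884}{9}\right) = - \frac{427856}{9}$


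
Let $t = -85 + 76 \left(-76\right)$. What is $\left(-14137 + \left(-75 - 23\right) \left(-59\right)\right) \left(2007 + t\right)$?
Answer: $32200170$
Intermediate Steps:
$t = -5861$ ($t = -85 - 5776 = -5861$)
$\left(-14137 + \left(-75 - 23\right) \left(-59\right)\right) \left(2007 + t\right) = \left(-14137 + \left(-75 - 23\right) \left(-59\right)\right) \left(2007 - 5861\right) = \left(-14137 - -5782\right) \left(-3854\right) = \left(-14137 + 5782\right) \left(-3854\right) = \left(-8355\right) \left(-3854\right) = 32200170$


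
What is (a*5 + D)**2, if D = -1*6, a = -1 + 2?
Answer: 1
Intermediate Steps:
a = 1
D = -6
(a*5 + D)**2 = (1*5 - 6)**2 = (5 - 6)**2 = (-1)**2 = 1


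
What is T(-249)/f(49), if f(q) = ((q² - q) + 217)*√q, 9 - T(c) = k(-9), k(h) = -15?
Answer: 24/17983 ≈ 0.0013346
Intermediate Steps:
T(c) = 24 (T(c) = 9 - 1*(-15) = 9 + 15 = 24)
f(q) = √q*(217 + q² - q) (f(q) = (217 + q² - q)*√q = √q*(217 + q² - q))
T(-249)/f(49) = 24/((√49*(217 + 49² - 1*49))) = 24/((7*(217 + 2401 - 49))) = 24/((7*2569)) = 24/17983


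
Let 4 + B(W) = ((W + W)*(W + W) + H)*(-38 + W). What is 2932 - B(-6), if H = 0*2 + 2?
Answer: 9360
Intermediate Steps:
H = 2 (H = 0 + 2 = 2)
B(W) = -4 + (-38 + W)*(2 + 4*W**2) (B(W) = -4 + ((W + W)*(W + W) + 2)*(-38 + W) = -4 + ((2*W)*(2*W) + 2)*(-38 + W) = -4 + (4*W**2 + 2)*(-38 + W) = -4 + (2 + 4*W**2)*(-38 + W) = -4 + (-38 + W)*(2 + 4*W**2))
2932 - B(-6) = 2932 - (-80 - 152*(-6)**2 + 2*(-6) + 4*(-6)**3) = 2932 - (-80 - 152*36 - 12 + 4*(-216)) = 2932 - (-80 - 5472 - 12 - 864) = 2932 - 1*(-6428) = 2932 + 6428 = 9360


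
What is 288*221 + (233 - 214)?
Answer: 63667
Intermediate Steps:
288*221 + (233 - 214) = 63648 + 19 = 63667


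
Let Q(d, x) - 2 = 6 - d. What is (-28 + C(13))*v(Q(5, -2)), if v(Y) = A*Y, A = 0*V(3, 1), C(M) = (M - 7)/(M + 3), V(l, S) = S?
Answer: 0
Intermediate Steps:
Q(d, x) = 8 - d (Q(d, x) = 2 + (6 - d) = 8 - d)
C(M) = (-7 + M)/(3 + M)
A = 0 (A = 0*1 = 0)
v(Y) = 0 (v(Y) = 0*Y = 0)
(-28 + C(13))*v(Q(5, -2)) = (-28 + (-7 + 13)/(3 + 13))*0 = (-28 + 6/16)*0 = (-28 + (1/16)*6)*0 = (-28 + 3/8)*0 = -221/8*0 = 0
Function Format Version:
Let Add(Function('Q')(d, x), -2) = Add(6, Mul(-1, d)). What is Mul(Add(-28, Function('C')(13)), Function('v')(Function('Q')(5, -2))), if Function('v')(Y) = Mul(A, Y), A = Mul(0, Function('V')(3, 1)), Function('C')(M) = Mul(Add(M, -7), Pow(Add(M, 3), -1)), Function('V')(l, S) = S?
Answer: 0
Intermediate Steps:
Function('Q')(d, x) = Add(8, Mul(-1, d)) (Function('Q')(d, x) = Add(2, Add(6, Mul(-1, d))) = Add(8, Mul(-1, d)))
Function('C')(M) = Mul(Pow(Add(3, M), -1), Add(-7, M)) (Function('C')(M) = Mul(Add(-7, M), Pow(Add(3, M), -1)) = Mul(Pow(Add(3, M), -1), Add(-7, M)))
A = 0 (A = Mul(0, 1) = 0)
Function('v')(Y) = 0 (Function('v')(Y) = Mul(0, Y) = 0)
Mul(Add(-28, Function('C')(13)), Function('v')(Function('Q')(5, -2))) = Mul(Add(-28, Mul(Pow(Add(3, 13), -1), Add(-7, 13))), 0) = Mul(Add(-28, Mul(Pow(16, -1), 6)), 0) = Mul(Add(-28, Mul(Rational(1, 16), 6)), 0) = Mul(Add(-28, Rational(3, 8)), 0) = Mul(Rational(-221, 8), 0) = 0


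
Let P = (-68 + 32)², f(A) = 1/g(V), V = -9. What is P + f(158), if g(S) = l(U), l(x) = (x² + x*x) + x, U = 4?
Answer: 46657/36 ≈ 1296.0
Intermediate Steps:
l(x) = x + 2*x² (l(x) = (x² + x²) + x = 2*x² + x = x + 2*x²)
g(S) = 36 (g(S) = 4*(1 + 2*4) = 4*(1 + 8) = 4*9 = 36)
f(A) = 1/36
P = 1296 (P = (-36)² = 1296)
P + f(158) = 1296 + 1/36 = 46657/36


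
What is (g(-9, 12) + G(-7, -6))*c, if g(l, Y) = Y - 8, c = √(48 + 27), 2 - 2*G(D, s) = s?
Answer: 40*√3 ≈ 69.282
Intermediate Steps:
G(D, s) = 1 - s/2
c = 5*√3 (c = √75 = 5*√3 ≈ 8.6602)
g(l, Y) = -8 + Y
(g(-9, 12) + G(-7, -6))*c = ((-8 + 12) + (1 - ½*(-6)))*(5*√3) = (4 + (1 + 3))*(5*√3) = (4 + 4)*(5*√3) = 8*(5*√3) = 40*√3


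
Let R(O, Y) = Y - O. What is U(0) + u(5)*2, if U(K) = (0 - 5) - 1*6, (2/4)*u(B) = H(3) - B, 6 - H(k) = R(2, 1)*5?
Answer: 13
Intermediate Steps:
H(k) = 11 (H(k) = 6 - (1 - 1*2)*5 = 6 - (1 - 2)*5 = 6 - (-1)*5 = 6 - 1*(-5) = 6 + 5 = 11)
u(B) = 22 - 2*B (u(B) = 2*(11 - B) = 22 - 2*B)
U(K) = -11 (U(K) = -5 - 6 = -11)
U(0) + u(5)*2 = -11 + (22 - 2*5)*2 = -11 + (22 - 10)*2 = -11 + 12*2 = -11 + 24 = 13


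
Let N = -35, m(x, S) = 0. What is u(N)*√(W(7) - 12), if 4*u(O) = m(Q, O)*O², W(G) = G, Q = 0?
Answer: 0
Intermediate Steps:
u(O) = 0 (u(O) = (0*O²)/4 = (¼)*0 = 0)
u(N)*√(W(7) - 12) = 0*√(7 - 12) = 0*√(-5) = 0*(I*√5) = 0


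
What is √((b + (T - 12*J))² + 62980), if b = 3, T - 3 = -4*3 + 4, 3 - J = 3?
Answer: 2*√15746 ≈ 250.97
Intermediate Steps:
J = 0 (J = 3 - 1*3 = 3 - 3 = 0)
T = -5 (T = 3 + (-4*3 + 4) = 3 + (-12 + 4) = 3 - 8 = -5)
√((b + (T - 12*J))² + 62980) = √((3 + (-5 - 12*0))² + 62980) = √((3 + (-5 - 1*0))² + 62980) = √((3 + (-5 + 0))² + 62980) = √((3 - 5)² + 62980) = √((-2)² + 62980) = √(4 + 62980) = √62984 = 2*√15746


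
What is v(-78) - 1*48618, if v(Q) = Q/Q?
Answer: -48617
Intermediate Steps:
v(Q) = 1
v(-78) - 1*48618 = 1 - 1*48618 = 1 - 48618 = -48617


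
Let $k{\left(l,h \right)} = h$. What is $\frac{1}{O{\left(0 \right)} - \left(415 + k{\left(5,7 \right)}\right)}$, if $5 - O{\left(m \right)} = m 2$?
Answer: $- \frac{1}{417} \approx -0.0023981$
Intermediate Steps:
$O{\left(m \right)} = 5 - 2 m$ ($O{\left(m \right)} = 5 - m 2 = 5 - 2 m$)
$\frac{1}{O{\left(0 \right)} - \left(415 + k{\left(5,7 \right)}\right)} = \frac{1}{\left(5 - 0\right) - 422} = \frac{1}{\left(5 + 0\right) - 422} = \frac{1}{5 - 422} = \frac{1}{-417} = - \frac{1}{417}$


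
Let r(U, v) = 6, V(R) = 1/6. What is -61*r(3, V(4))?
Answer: -366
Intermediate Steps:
V(R) = ⅙
-61*r(3, V(4)) = -61*6 = -366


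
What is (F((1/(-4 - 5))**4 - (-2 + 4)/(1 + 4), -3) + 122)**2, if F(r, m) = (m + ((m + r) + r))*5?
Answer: 333365354884/43046721 ≈ 7744.3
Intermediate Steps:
F(r, m) = 10*m + 10*r (F(r, m) = (m + (m + 2*r))*5 = (2*m + 2*r)*5 = 10*m + 10*r)
(F((1/(-4 - 5))**4 - (-2 + 4)/(1 + 4), -3) + 122)**2 = ((10*(-3) + 10*((1/(-4 - 5))**4 - (-2 + 4)/(1 + 4))) + 122)**2 = ((-30 + 10*((1/(-9))**4 - 2/5)) + 122)**2 = ((-30 + 10*((-1/9)**4 - 2/5)) + 122)**2 = ((-30 + 10*(1/6561 - 1*2/5)) + 122)**2 = ((-30 + 10*(1/6561 - 2/5)) + 122)**2 = ((-30 + 10*(-13117/32805)) + 122)**2 = ((-30 - 26234/6561) + 122)**2 = (-223064/6561 + 122)**2 = (577378/6561)**2 = 333365354884/43046721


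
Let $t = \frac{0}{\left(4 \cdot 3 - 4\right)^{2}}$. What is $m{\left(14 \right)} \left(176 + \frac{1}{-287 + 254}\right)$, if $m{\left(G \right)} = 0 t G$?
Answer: $0$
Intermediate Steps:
$t = 0$ ($t = \frac{0}{\left(12 - 4\right)^{2}} = \frac{0}{8^{2}} = \frac{0}{64} = 0 \cdot \frac{1}{64} = 0$)
$m{\left(G \right)} = 0$ ($m{\left(G \right)} = 0 \cdot 0 G = 0 G = 0$)
$m{\left(14 \right)} \left(176 + \frac{1}{-287 + 254}\right) = 0 \left(176 + \frac{1}{-287 + 254}\right) = 0 \left(176 + \frac{1}{-33}\right) = 0 \left(176 - \frac{1}{33}\right) = 0 \cdot \frac{5807}{33} = 0$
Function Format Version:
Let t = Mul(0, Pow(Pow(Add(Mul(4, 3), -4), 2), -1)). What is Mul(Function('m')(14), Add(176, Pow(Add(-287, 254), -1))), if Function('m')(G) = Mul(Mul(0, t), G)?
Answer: 0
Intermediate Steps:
t = 0 (t = Mul(0, Pow(Pow(Add(12, -4), 2), -1)) = Mul(0, Pow(Pow(8, 2), -1)) = Mul(0, Pow(64, -1)) = Mul(0, Rational(1, 64)) = 0)
Function('m')(G) = 0 (Function('m')(G) = Mul(Mul(0, 0), G) = Mul(0, G) = 0)
Mul(Function('m')(14), Add(176, Pow(Add(-287, 254), -1))) = Mul(0, Add(176, Pow(Add(-287, 254), -1))) = Mul(0, Add(176, Pow(-33, -1))) = Mul(0, Add(176, Rational(-1, 33))) = Mul(0, Rational(5807, 33)) = 0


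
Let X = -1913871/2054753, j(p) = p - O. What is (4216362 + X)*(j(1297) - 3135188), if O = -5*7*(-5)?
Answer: -27152233254793421190/2054753 ≈ -1.3214e+13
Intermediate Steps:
O = 175 (O = -35*(-5) = 175)
j(p) = -175 + p (j(p) = p - 1*175 = p - 175 = -175 + p)
X = -1913871/2054753 (X = -1913871*1/2054753 = -1913871/2054753 ≈ -0.93144)
(4216362 + X)*(j(1297) - 3135188) = (4216362 - 1913871/2054753)*((-175 + 1297) - 3135188) = 8663580554715*(1122 - 3135188)/2054753 = (8663580554715/2054753)*(-3134066) = -27152233254793421190/2054753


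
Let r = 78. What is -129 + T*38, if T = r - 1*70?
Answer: 175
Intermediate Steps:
T = 8 (T = 78 - 1*70 = 78 - 70 = 8)
-129 + T*38 = -129 + 8*38 = -129 + 304 = 175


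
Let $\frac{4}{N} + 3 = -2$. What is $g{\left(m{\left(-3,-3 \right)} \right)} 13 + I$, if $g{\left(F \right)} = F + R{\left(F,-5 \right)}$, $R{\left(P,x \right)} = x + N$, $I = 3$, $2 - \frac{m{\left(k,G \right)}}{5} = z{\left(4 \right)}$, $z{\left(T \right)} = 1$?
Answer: $- \frac{37}{5} \approx -7.4$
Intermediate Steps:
$N = - \frac{4}{5}$ ($N = \frac{4}{-3 - 2} = \frac{4}{-5} = 4 \left(- \frac{1}{5}\right) = - \frac{4}{5} \approx -0.8$)
$m{\left(k,G \right)} = 5$ ($m{\left(k,G \right)} = 10 - 5 = 5$)
$R{\left(P,x \right)} = - \frac{4}{5} + x$ ($R{\left(P,x \right)} = x - \frac{4}{5} = - \frac{4}{5} + x$)
$g{\left(F \right)} = - \frac{29}{5} + F$ ($g{\left(F \right)} = F - \frac{29}{5} = - \frac{29}{5} + F$)
$g{\left(m{\left(-3,-3 \right)} \right)} 13 + I = \left(- \frac{29}{5} + 5\right) 13 + 3 = \left(- \frac{4}{5}\right) 13 + 3 = - \frac{52}{5} + 3 = - \frac{37}{5}$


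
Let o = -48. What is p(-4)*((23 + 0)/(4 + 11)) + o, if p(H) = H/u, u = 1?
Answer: -812/15 ≈ -54.133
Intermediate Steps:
p(H) = H (p(H) = H/1 = H*1 = H)
p(-4)*((23 + 0)/(4 + 11)) + o = -4*(23 + 0)/(4 + 11) - 48 = -92/15 - 48 = -812/15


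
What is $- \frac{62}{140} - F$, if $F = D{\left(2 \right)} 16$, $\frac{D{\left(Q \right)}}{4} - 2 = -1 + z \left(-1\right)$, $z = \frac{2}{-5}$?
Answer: $- \frac{6303}{70} \approx -90.043$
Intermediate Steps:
$z = - \frac{2}{5}$ ($z = 2 \left(- \frac{1}{5}\right) = - \frac{2}{5} \approx -0.4$)
$D{\left(Q \right)} = \frac{28}{5}$ ($D{\left(Q \right)} = 8 + 4 \left(-1 - - \frac{2}{5}\right) = 8 + 4 \left(-1 + \frac{2}{5}\right) = 8 + 4 \left(- \frac{3}{5}\right) = 8 - \frac{12}{5} = \frac{28}{5}$)
$F = \frac{448}{5}$ ($F = \frac{28}{5} \cdot 16 = \frac{448}{5} \approx 89.6$)
$- \frac{62}{140} - F = - \frac{62}{140} - \frac{448}{5} = \left(-62\right) \frac{1}{140} - \frac{448}{5} = - \frac{31}{70} - \frac{448}{5} = - \frac{6303}{70}$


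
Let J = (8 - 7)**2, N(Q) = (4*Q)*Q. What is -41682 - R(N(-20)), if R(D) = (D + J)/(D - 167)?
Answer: -59731907/1433 ≈ -41683.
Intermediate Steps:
N(Q) = 4*Q**2
J = 1 (J = 1**2 = 1)
R(D) = (1 + D)/(-167 + D) (R(D) = (D + 1)/(D - 167) = (1 + D)/(-167 + D))
-41682 - R(N(-20)) = -41682 - (1 + 4*(-20)**2)/(-167 + 4*(-20)**2) = -41682 - (1 + 4*400)/(-167 + 4*400) = -41682 - (1 + 1600)/(-167 + 1600) = -41682 - 1601/1433 = -59731907/1433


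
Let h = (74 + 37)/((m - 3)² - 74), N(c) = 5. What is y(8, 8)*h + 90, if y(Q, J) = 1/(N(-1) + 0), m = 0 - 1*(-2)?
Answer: 32739/365 ≈ 89.696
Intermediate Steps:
m = 2 (m = 0 + 2 = 2)
y(Q, J) = ⅕ (y(Q, J) = 1/(5 + 0) = 1/5 = ⅕)
h = -111/73 (h = (74 + 37)/((2 - 3)² - 74) = 111/((-1)² - 74) = 111/(1 - 74) = 111/(-73) = 111*(-1/73) = -111/73 ≈ -1.5205)
y(8, 8)*h + 90 = (⅕)*(-111/73) + 90 = -111/365 + 90 = 32739/365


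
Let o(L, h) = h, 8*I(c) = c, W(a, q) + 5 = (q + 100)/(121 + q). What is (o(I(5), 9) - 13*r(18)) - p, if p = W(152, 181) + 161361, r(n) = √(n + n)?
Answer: -48750631/302 ≈ -1.6143e+5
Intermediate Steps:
W(a, q) = -5 + (100 + q)/(121 + q) (W(a, q) = -5 + (q + 100)/(121 + q) = -5 + (100 + q)/(121 + q))
r(n) = √2*√n (r(n) = √(2*n) = √2*√n)
I(c) = c/8
p = 48729793/302 (p = (-505 - 4*181)/(121 + 181) + 161361 = (-505 - 724)/302 + 161361 = (1/302)*(-1229) + 161361 = -1229/302 + 161361 = 48729793/302 ≈ 1.6136e+5)
(o(I(5), 9) - 13*r(18)) - p = (9 - 13*√2*√18) - 1*48729793/302 = (9 - 13*√2*3*√2) - 48729793/302 = (9 - 13*6) - 48729793/302 = (9 - 78) - 48729793/302 = -69 - 48729793/302 = -48750631/302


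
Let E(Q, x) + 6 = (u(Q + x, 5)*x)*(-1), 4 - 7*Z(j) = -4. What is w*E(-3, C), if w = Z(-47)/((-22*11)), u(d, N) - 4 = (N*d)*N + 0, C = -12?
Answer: 17832/847 ≈ 21.053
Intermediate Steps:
Z(j) = 8/7 (Z(j) = 4/7 - 1/7*(-4) = 4/7 + 4/7 = 8/7)
u(d, N) = 4 + d*N**2 (u(d, N) = 4 + ((N*d)*N + 0) = 4 + (d*N**2 + 0) = 4 + d*N**2)
E(Q, x) = -6 - x*(4 + 25*Q + 25*x) (E(Q, x) = -6 + ((4 + (Q + x)*5**2)*x)*(-1) = -6 + ((4 + (Q + x)*25)*x)*(-1) = -6 + ((4 + (25*Q + 25*x))*x)*(-1) = -6 + ((4 + 25*Q + 25*x)*x)*(-1) = -6 + (x*(4 + 25*Q + 25*x))*(-1) = -6 - x*(4 + 25*Q + 25*x))
w = -4/847 (w = 8/(7*((-22*11))) = (8/7)/(-242) = (8/7)*(-1/242) = -4/847 ≈ -0.0047226)
w*E(-3, C) = -4*(-6 - 1*(-12)*(4 + 25*(-3) + 25*(-12)))/847 = -4*(-6 - 1*(-12)*(4 - 75 - 300))/847 = -4*(-6 - 1*(-12)*(-371))/847 = -4*(-6 - 4452)/847 = -4/847*(-4458) = 17832/847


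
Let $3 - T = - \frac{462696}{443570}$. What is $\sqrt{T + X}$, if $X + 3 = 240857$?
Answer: $\frac{\sqrt{11847466621911005}}{221785} \approx 490.77$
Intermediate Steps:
$X = 240854$ ($X = -3 + 240857 = 240854$)
$T = \frac{896703}{221785}$ ($T = 3 - - \frac{462696}{443570} = 3 - \left(-462696\right) \frac{1}{443570} = 3 - - \frac{231348}{221785} = 3 + \frac{231348}{221785} = \frac{896703}{221785} \approx 4.0431$)
$\sqrt{T + X} = \sqrt{\frac{896703}{221785} + 240854} = \sqrt{\frac{53418701093}{221785}} = \frac{\sqrt{11847466621911005}}{221785}$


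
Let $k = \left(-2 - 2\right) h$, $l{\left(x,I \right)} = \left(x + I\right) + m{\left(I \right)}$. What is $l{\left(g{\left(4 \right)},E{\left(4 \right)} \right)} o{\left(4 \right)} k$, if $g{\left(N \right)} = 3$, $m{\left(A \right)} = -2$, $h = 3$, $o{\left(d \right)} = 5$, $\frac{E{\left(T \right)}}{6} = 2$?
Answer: $-780$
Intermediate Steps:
$E{\left(T \right)} = 12$ ($E{\left(T \right)} = 6 \cdot 2 = 12$)
$l{\left(x,I \right)} = -2 + I + x$ ($l{\left(x,I \right)} = \left(x + I\right) - 2 = \left(I + x\right) - 2 = -2 + I + x$)
$k = -12$ ($k = \left(-2 - 2\right) 3 = \left(-4\right) 3 = -12$)
$l{\left(g{\left(4 \right)},E{\left(4 \right)} \right)} o{\left(4 \right)} k = \left(-2 + 12 + 3\right) 5 \left(-12\right) = 13 \cdot 5 \left(-12\right) = 65 \left(-12\right) = -780$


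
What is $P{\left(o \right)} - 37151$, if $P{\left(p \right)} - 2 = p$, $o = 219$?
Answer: $-36930$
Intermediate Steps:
$P{\left(p \right)} = 2 + p$
$P{\left(o \right)} - 37151 = \left(2 + 219\right) - 37151 = 221 - 37151 = -36930$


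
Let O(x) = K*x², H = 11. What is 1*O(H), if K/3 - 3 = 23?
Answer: 9438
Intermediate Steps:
K = 78 (K = 9 + 3*23 = 9 + 69 = 78)
O(x) = 78*x²
1*O(H) = 1*(78*11²) = 1*(78*121) = 1*9438 = 9438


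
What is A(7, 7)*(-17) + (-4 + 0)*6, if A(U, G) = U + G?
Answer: -262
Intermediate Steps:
A(U, G) = G + U
A(7, 7)*(-17) + (-4 + 0)*6 = (7 + 7)*(-17) + (-4 + 0)*6 = 14*(-17) - 4*6 = -238 - 24 = -262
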